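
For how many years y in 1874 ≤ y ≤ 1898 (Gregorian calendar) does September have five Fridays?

September has 30 days; it has five Fridays when Friday falls among the first (month-length − 28) days — i.e. when September 1 is one of Friday/Thursday.
September 1 by year: 1874:Tue 1875:Wed 1876:Fri✓ 1877:Sat 1878:Sun 1879:Mon 1880:Wed 1881:Thu✓ 1882:Fri✓ 1883:Sat 1884:Mon 1885:Tue 1886:Wed 1887:Thu✓ 1888:Sat 1889:Sun 1890:Mon 1891:Tue 1892:Thu✓ 1893:Fri✓ 1894:Sat 1895:Sun 1896:Tue 1897:Wed 1898:Thu✓
Years with five Fridays: 1876, 1881, 1882, 1887, 1892, 1893, 1898 → 7.

7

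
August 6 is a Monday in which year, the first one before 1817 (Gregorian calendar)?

From one year to the next, a fixed date's weekday advances by 1, or by 2 when a Feb 29 lies between the two dates.
1817: August 6 is Wednesday.
1816: Tuesday (−1)
1815: Sunday (−2)
1814: Saturday (−1)
1813: Friday (−1)
1812: Thursday (−1)
1811: Tuesday (−2)
1810: Monday (−1)
August 6 falls on a Monday in 1810.

1810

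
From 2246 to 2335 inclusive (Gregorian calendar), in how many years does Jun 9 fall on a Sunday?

13

Track Jun 9's weekday year by year (advancing +1, or +2 across a Feb 29):
  2246: Tue  2247: Wed (+1)  2248: Fri (+2)  2249: Sat (+1)  2250: Sun (+1) ✓
  2251: Mon (+1)  2252: Wed (+2)  2253: Thu (+1)  2254: Fri (+1)  2255: Sat (+1)
  2256: Mon (+2)  2257: Tue (+1)  2258: Wed (+1)  2259: Thu (+1)  … (62 more years) …
  2322: Fri (+1)  2323: Sat (+1)  2324: Mon (+2)  2325: Tue (+1)  2326: Wed (+1)
  2327: Thu (+1)  2328: Sat (+2)  2329: Sun (+1) ✓  2330: Mon (+1)  2331: Tue (+1)
  2332: Thu (+2)  2333: Fri (+1)  2334: Sat (+1)  2335: Sun (+1) ✓
Sunday years: 2250, 2261, 2267, 2272, 2278, 2289, 2295, 2301, 2307, 2312, 2318, 2329, 2335 — 13 in total.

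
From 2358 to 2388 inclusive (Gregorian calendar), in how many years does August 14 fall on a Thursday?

5

Track August 14's weekday year by year (advancing +1, or +2 across a Feb 29):
  2358: Thu ✓  2359: Fri (+1)  2360: Sun (+2)  2361: Mon (+1)  2362: Tue (+1)
  2363: Wed (+1)  2364: Fri (+2)  2365: Sat (+1)  2366: Sun (+1)  2367: Mon (+1)
  2368: Wed (+2)  2369: Thu (+1) ✓  2370: Fri (+1)  2371: Sat (+1)  … (3 more years) …
  2375: Thu (+1) ✓  2376: Sat (+2)  2377: Sun (+1)  2378: Mon (+1)  2379: Tue (+1)
  2380: Thu (+2) ✓  2381: Fri (+1)  2382: Sat (+1)  2383: Sun (+1)  2384: Tue (+2)
  2385: Wed (+1)  2386: Thu (+1) ✓  2387: Fri (+1)  2388: Sun (+2)
Thursday years: 2358, 2369, 2375, 2380, 2386 — 5 in total.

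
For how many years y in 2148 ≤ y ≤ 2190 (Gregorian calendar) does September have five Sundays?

September has 30 days; it has five Sundays when Sunday falls among the first (month-length − 28) days — i.e. when September 1 is one of Sunday/Saturday.
September 1 by year: 2148:Sun✓ 2149:Mon 2150:Tue 2151:Wed 2152:Fri 2153:Sat✓ 2154:Sun✓ 2155:Mon 2156:Wed 2157:Thu 2158:Fri 2159:Sat✓ 2160:Mon 2161:Tue 2162:Wed …(13 more)… 2176:Sun✓ 2177:Mon 2178:Tue 2179:Wed 2180:Fri 2181:Sat✓ 2182:Sun✓ 2183:Mon 2184:Wed 2185:Thu 2186:Fri 2187:Sat✓ 2188:Mon 2189:Tue 2190:Wed
Years with five Sundays: 2148, 2153, 2154, 2159, 2164, 2165, 2170, 2171, 2176, 2181, 2182, 2187 → 12.

12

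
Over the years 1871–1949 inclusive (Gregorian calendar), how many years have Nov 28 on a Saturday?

11

Track Nov 28's weekday year by year (advancing +1, or +2 across a Feb 29):
  1871: Tue  1872: Thu (+2)  1873: Fri (+1)  1874: Sat (+1) ✓  1875: Sun (+1)
  1876: Tue (+2)  1877: Wed (+1)  1878: Thu (+1)  1879: Fri (+1)  1880: Sun (+2)
  1881: Mon (+1)  1882: Tue (+1)  1883: Wed (+1)  1884: Fri (+2)  … (51 more years) …
  1936: Sat (+2) ✓  1937: Sun (+1)  1938: Mon (+1)  1939: Tue (+1)  1940: Thu (+2)
  1941: Fri (+1)  1942: Sat (+1) ✓  1943: Sun (+1)  1944: Tue (+2)  1945: Wed (+1)
  1946: Thu (+1)  1947: Fri (+1)  1948: Sun (+2)  1949: Mon (+1)
Saturday years: 1874, 1885, 1891, 1896, 1903, 1908, 1914, 1925, 1931, 1936, 1942 — 11 in total.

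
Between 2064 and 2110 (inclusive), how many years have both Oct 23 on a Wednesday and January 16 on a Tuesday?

Check each year's weekday for Oct 23 and January 16:
  2064: Thu/Wed  2065: Fri/Fri  2066: Sat/Sat  2067: Sun/Sun  2068: Tue/Mon  2069: Wed/Wed  2070: Thu/Thu  2071: Fri/Fri  2072: Sun/Sat  2073: Mon/Mon  2074: Tue/Tue  2075: Wed/Wed  2076: Fri/Thu  2077: Sat/Sat  …(19 more)…  2097: Wed/Wed  2098: Thu/Thu  2099: Fri/Fri  2100: Sat/Sat  2101: Sun/Sun  2102: Mon/Mon  2103: Tue/Tue  2104: Thu/Wed  2105: Fri/Fri  2106: Sat/Sat  2107: Sun/Sun  2108: Tue/Mon  2109: Wed/Wed  2110: Thu/Thu
Both conditions hold in: 2080 — 1.

1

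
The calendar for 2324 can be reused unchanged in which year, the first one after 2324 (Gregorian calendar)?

2352

Two years share a calendar iff Jan 1 falls on the same weekday and both are leap or both are common. 2324: Jan 1 is Tuesday, leap year.
2325: Jan 1 Thursday, common
2326: Jan 1 Friday, common
2327: Jan 1 Saturday, common
2328: Jan 1 Sunday, leap
2329: Jan 1 Tuesday, common
2330: Jan 1 Wednesday, common
2331: Jan 1 Thursday, common
2332: Jan 1 Friday, leap
2333: Jan 1 Sunday, common
2334: Jan 1 Monday, common
2335: Jan 1 Tuesday, common
2336: Jan 1 Wednesday, leap
2337: Jan 1 Friday, common
2338: Jan 1 Saturday, common
2339: Jan 1 Sunday, common
2340: Jan 1 Monday, leap
2341: Jan 1 Wednesday, common
2342: Jan 1 Thursday, common
2343: Jan 1 Friday, common
2344: Jan 1 Saturday, leap
2345: Jan 1 Monday, common
2346: Jan 1 Tuesday, common
2347: Jan 1 Wednesday, common
2348: Jan 1 Thursday, leap
2349: Jan 1 Saturday, common
2350: Jan 1 Sunday, common
2351: Jan 1 Monday, common
2352: Jan 1 Tuesday, leap
2352 matches on both conditions.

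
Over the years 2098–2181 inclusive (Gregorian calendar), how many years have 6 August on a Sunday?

12

Track 6 August's weekday year by year (advancing +1, or +2 across a Feb 29):
  2098: Wed  2099: Thu (+1)  2100: Fri (+1)  2101: Sat (+1)  2102: Sun (+1) ✓
  2103: Mon (+1)  2104: Wed (+2)  2105: Thu (+1)  2106: Fri (+1)  2107: Sat (+1)
  2108: Mon (+2)  2109: Tue (+1)  2110: Wed (+1)  2111: Thu (+1)  … (56 more years) …
  2168: Sat (+2)  2169: Sun (+1) ✓  2170: Mon (+1)  2171: Tue (+1)  2172: Thu (+2)
  2173: Fri (+1)  2174: Sat (+1)  2175: Sun (+1) ✓  2176: Tue (+2)  2177: Wed (+1)
  2178: Thu (+1)  2179: Fri (+1)  2180: Sun (+2) ✓  2181: Mon (+1)
Sunday years: 2102, 2113, 2119, 2124, 2130, 2141, 2147, 2152, 2158, 2169, 2175, 2180 — 12 in total.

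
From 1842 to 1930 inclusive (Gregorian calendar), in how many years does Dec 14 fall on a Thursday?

13

Track Dec 14's weekday year by year (advancing +1, or +2 across a Feb 29):
  1842: Wed  1843: Thu (+1) ✓  1844: Sat (+2)  1845: Sun (+1)  1846: Mon (+1)
  1847: Tue (+1)  1848: Thu (+2) ✓  1849: Fri (+1)  1850: Sat (+1)  1851: Sun (+1)
  1852: Tue (+2)  1853: Wed (+1)  1854: Thu (+1) ✓  1855: Fri (+1)  … (61 more years) …
  1917: Fri (+1)  1918: Sat (+1)  1919: Sun (+1)  1920: Tue (+2)  1921: Wed (+1)
  1922: Thu (+1) ✓  1923: Fri (+1)  1924: Sun (+2)  1925: Mon (+1)  1926: Tue (+1)
  1927: Wed (+1)  1928: Fri (+2)  1929: Sat (+1)  1930: Sun (+1)
Thursday years: 1843, 1848, 1854, 1865, 1871, 1876, 1882, 1893, 1899, 1905, 1911, 1916, 1922 — 13 in total.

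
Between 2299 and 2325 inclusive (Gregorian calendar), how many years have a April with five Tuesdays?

8

April has 30 days; it has five Tuesdays when Tuesday falls among the first (month-length − 28) days — i.e. when April 1 is one of Tuesday/Monday.
April 1 by year: 2299:Sat 2300:Sun 2301:Mon✓ 2302:Tue✓ 2303:Wed 2304:Fri 2305:Sat 2306:Sun 2307:Mon✓ 2308:Wed 2309:Thu 2310:Fri 2311:Sat 2312:Mon✓ 2313:Tue✓ 2314:Wed 2315:Thu 2316:Sat 2317:Sun 2318:Mon✓ 2319:Tue✓ 2320:Thu 2321:Fri 2322:Sat 2323:Sun 2324:Tue✓ 2325:Wed
Years with five Tuesdays: 2301, 2302, 2307, 2312, 2313, 2318, 2319, 2324 → 8.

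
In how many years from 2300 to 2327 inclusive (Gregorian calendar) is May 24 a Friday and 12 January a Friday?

Check each year's weekday for May 24 and 12 January:
  2300: Thu/Fri  2301: Fri/Sat  2302: Sat/Sun  2303: Sun/Mon  2304: Tue/Tue  2305: Wed/Thu  2306: Thu/Fri  2307: Fri/Sat  2308: Sun/Sun  2309: Mon/Tue  2310: Tue/Wed  2311: Wed/Thu  2312: Fri/Fri ✓  2313: Sat/Sun  2314: Sun/Mon  2315: Mon/Tue  2316: Wed/Wed  2317: Thu/Fri  2318: Fri/Sat  2319: Sat/Sun  2320: Mon/Mon  2321: Tue/Wed  2322: Wed/Thu  2323: Thu/Fri  2324: Sat/Sat  2325: Sun/Mon  2326: Mon/Tue  2327: Tue/Wed
Both conditions hold in: 2312 — 1.

1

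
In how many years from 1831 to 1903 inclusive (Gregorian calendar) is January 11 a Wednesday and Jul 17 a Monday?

8

Check each year's weekday for January 11 and Jul 17:
  1831: Tue/Sun  1832: Wed/Tue  1833: Fri/Wed  1834: Sat/Thu  1835: Sun/Fri  1836: Mon/Sun  1837: Wed/Mon ✓  1838: Thu/Tue  1839: Fri/Wed  1840: Sat/Fri  1841: Mon/Sat  1842: Tue/Sun  1843: Wed/Mon ✓  1844: Thu/Wed  …(45 more)…  1890: Sat/Thu  1891: Sun/Fri  1892: Mon/Sun  1893: Wed/Mon ✓  1894: Thu/Tue  1895: Fri/Wed  1896: Sat/Fri  1897: Mon/Sat  1898: Tue/Sun  1899: Wed/Mon ✓  1900: Thu/Tue  1901: Fri/Wed  1902: Sat/Thu  1903: Sun/Fri
Both conditions hold in: 1837, 1843, 1854, 1865, 1871, 1882, 1893, 1899 — 8.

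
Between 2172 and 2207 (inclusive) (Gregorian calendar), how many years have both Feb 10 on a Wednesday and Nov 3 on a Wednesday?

4

Check each year's weekday for Feb 10 and Nov 3:
  2172: Mon/Tue  2173: Wed/Wed ✓  2174: Thu/Thu  2175: Fri/Fri  2176: Sat/Sun  2177: Mon/Mon  2178: Tue/Tue  2179: Wed/Wed ✓  2180: Thu/Fri  2181: Sat/Sat  2182: Sun/Sun  2183: Mon/Mon  2184: Tue/Wed  2185: Thu/Thu  …(8 more)…  2194: Mon/Mon  2195: Tue/Tue  2196: Wed/Thu  2197: Fri/Fri  2198: Sat/Sat  2199: Sun/Sun  2200: Mon/Mon  2201: Tue/Tue  2202: Wed/Wed ✓  2203: Thu/Thu  2204: Fri/Sat  2205: Sun/Sun  2206: Mon/Mon  2207: Tue/Tue
Both conditions hold in: 2173, 2179, 2190, 2202 — 4.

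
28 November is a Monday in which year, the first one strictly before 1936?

1932

From one year to the next, a fixed date's weekday advances by 1, or by 2 when a Feb 29 lies between the two dates.
1936: November 28 is Saturday.
1935: Thursday (−2)
1934: Wednesday (−1)
1933: Tuesday (−1)
1932: Monday (−1)
28 November falls on a Monday in 1932.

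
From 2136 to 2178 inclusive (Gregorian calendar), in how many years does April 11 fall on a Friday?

Track April 11's weekday year by year (advancing +1, or +2 across a Feb 29):
  2136: Wed  2137: Thu (+1)  2138: Fri (+1) ✓  2139: Sat (+1)  2140: Mon (+2)
  2141: Tue (+1)  2142: Wed (+1)  2143: Thu (+1)  2144: Sat (+2)  2145: Sun (+1)
  2146: Mon (+1)  2147: Tue (+1)  2148: Thu (+2)  2149: Fri (+1) ✓  … (15 more years) …
  2165: Thu (+1)  2166: Fri (+1) ✓  2167: Sat (+1)  2168: Mon (+2)  2169: Tue (+1)
  2170: Wed (+1)  2171: Thu (+1)  2172: Sat (+2)  2173: Sun (+1)  2174: Mon (+1)
  2175: Tue (+1)  2176: Thu (+2)  2177: Fri (+1) ✓  2178: Sat (+1)
Friday years: 2138, 2149, 2155, 2160, 2166, 2177 — 6 in total.

6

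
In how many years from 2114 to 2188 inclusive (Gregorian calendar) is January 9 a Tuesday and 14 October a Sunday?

Check each year's weekday for January 9 and 14 October:
  2114: Tue/Sun ✓  2115: Wed/Mon  2116: Thu/Wed  2117: Sat/Thu  2118: Sun/Fri  2119: Mon/Sat  2120: Tue/Mon  2121: Thu/Tue  2122: Fri/Wed  2123: Sat/Thu  2124: Sun/Sat  2125: Tue/Sun ✓  2126: Wed/Mon  2127: Thu/Tue  …(47 more)…  2175: Mon/Sat  2176: Tue/Mon  2177: Thu/Tue  2178: Fri/Wed  2179: Sat/Thu  2180: Sun/Sat  2181: Tue/Sun ✓  2182: Wed/Mon  2183: Thu/Tue  2184: Fri/Thu  2185: Sun/Fri  2186: Mon/Sat  2187: Tue/Sun ✓  2188: Wed/Tue
Both conditions hold in: 2114, 2125, 2131, 2142, 2153, 2159, 2170, 2181, 2187 — 9.

9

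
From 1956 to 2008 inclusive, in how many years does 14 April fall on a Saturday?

8

Track 14 April's weekday year by year (advancing +1, or +2 across a Feb 29):
  1956: Sat ✓  1957: Sun (+1)  1958: Mon (+1)  1959: Tue (+1)  1960: Thu (+2)
  1961: Fri (+1)  1962: Sat (+1) ✓  1963: Sun (+1)  1964: Tue (+2)  1965: Wed (+1)
  1966: Thu (+1)  1967: Fri (+1)  1968: Sun (+2)  1969: Mon (+1)  … (25 more years) …
  1995: Fri (+1)  1996: Sun (+2)  1997: Mon (+1)  1998: Tue (+1)  1999: Wed (+1)
  2000: Fri (+2)  2001: Sat (+1) ✓  2002: Sun (+1)  2003: Mon (+1)  2004: Wed (+2)
  2005: Thu (+1)  2006: Fri (+1)  2007: Sat (+1) ✓  2008: Mon (+2)
Saturday years: 1956, 1962, 1973, 1979, 1984, 1990, 2001, 2007 — 8 in total.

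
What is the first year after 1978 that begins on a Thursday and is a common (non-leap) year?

1981

Jan 1 advances by 2 weekdays after a leap year and by 1 after a common year.
1978: Jan 1 is Sunday.
1979: Monday
1980: Tuesday (leap)
1981: Thursday
1981 begins on a Thursday and is a common year.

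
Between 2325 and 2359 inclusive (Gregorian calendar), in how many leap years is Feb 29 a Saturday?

1

Leap years in 2325–2359: 8 of them.
Feb 29 weekday advances by 5 (mod 7) from one leap year to the next four years later (or differs when a century non-leap intervenes).
Leap-day weekdays: 2328:Wed 2332:Mon 2336:Sat✓ 2340:Thu 2344:Tue 2348:Sun 2352:Fri 2356:Wed
Saturday: 2336 → 1.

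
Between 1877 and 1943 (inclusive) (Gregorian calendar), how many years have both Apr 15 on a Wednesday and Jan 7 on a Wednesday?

7

Check each year's weekday for Apr 15 and Jan 7:
  1877: Sun/Sun  1878: Mon/Mon  1879: Tue/Tue  1880: Thu/Wed  1881: Fri/Fri  1882: Sat/Sat  1883: Sun/Sun  1884: Tue/Mon  1885: Wed/Wed ✓  1886: Thu/Thu  1887: Fri/Fri  1888: Sun/Sat  1889: Mon/Mon  1890: Tue/Tue  …(39 more)…  1930: Tue/Tue  1931: Wed/Wed ✓  1932: Fri/Thu  1933: Sat/Sat  1934: Sun/Sun  1935: Mon/Mon  1936: Wed/Tue  1937: Thu/Thu  1938: Fri/Fri  1939: Sat/Sat  1940: Mon/Sun  1941: Tue/Tue  1942: Wed/Wed ✓  1943: Thu/Thu
Both conditions hold in: 1885, 1891, 1903, 1914, 1925, 1931, 1942 — 7.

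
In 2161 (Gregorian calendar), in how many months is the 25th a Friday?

2

Check the 25th of each month of 2161: Jan 25: Sun, Feb 25: Wed, Mar 25: Wed, Apr 25: Sat, May 25: Mon, Jun 25: Thu, Jul 25: Sat, Aug 25: Tue, Sep 25: Fri, Oct 25: Sun, Nov 25: Wed, Dec 25: Fri.
Friday occurs in September, December — 2 months.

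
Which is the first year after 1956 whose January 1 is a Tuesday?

1957

Jan 1 advances by 2 weekdays after a leap year and by 1 after a common year.
1956: Jan 1 is Sunday (leap).
1957: Tuesday
1957 begins on a Tuesday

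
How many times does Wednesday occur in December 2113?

December 2113 has 31 days and begins on Friday.
The first Wednesday is December 6.
Wednesdays fall on 6, 13, 20, 27 — that's 4.

4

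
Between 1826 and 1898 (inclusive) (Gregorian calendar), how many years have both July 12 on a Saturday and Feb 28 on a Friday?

7

Check each year's weekday for July 12 and Feb 28:
  1826: Wed/Tue  1827: Thu/Wed  1828: Sat/Thu  1829: Sun/Sat  1830: Mon/Sun  1831: Tue/Mon  1832: Thu/Tue  1833: Fri/Thu  1834: Sat/Fri ✓  1835: Sun/Sat  1836: Tue/Sun  1837: Wed/Tue  1838: Thu/Wed  1839: Fri/Thu  …(45 more)…  1885: Sun/Sat  1886: Mon/Sun  1887: Tue/Mon  1888: Thu/Tue  1889: Fri/Thu  1890: Sat/Fri ✓  1891: Sun/Sat  1892: Tue/Sun  1893: Wed/Tue  1894: Thu/Wed  1895: Fri/Thu  1896: Sun/Fri  1897: Mon/Sun  1898: Tue/Mon
Both conditions hold in: 1834, 1845, 1851, 1862, 1873, 1879, 1890 — 7.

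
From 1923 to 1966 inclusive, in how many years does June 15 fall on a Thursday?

5

Track June 15's weekday year by year (advancing +1, or +2 across a Feb 29):
  1923: Fri  1924: Sun (+2)  1925: Mon (+1)  1926: Tue (+1)  1927: Wed (+1)
  1928: Fri (+2)  1929: Sat (+1)  1930: Sun (+1)  1931: Mon (+1)  1932: Wed (+2)
  1933: Thu (+1) ✓  1934: Fri (+1)  1935: Sat (+1)  1936: Mon (+2)  … (16 more years) …
  1953: Mon (+1)  1954: Tue (+1)  1955: Wed (+1)  1956: Fri (+2)  1957: Sat (+1)
  1958: Sun (+1)  1959: Mon (+1)  1960: Wed (+2)  1961: Thu (+1) ✓  1962: Fri (+1)
  1963: Sat (+1)  1964: Mon (+2)  1965: Tue (+1)  1966: Wed (+1)
Thursday years: 1933, 1939, 1944, 1950, 1961 — 5 in total.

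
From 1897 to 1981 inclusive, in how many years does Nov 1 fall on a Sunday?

Track Nov 1's weekday year by year (advancing +1, or +2 across a Feb 29):
  1897: Mon  1898: Tue (+1)  1899: Wed (+1)  1900: Thu (+1)  1901: Fri (+1)
  1902: Sat (+1)  1903: Sun (+1) ✓  1904: Tue (+2)  1905: Wed (+1)  1906: Thu (+1)
  1907: Fri (+1)  1908: Sun (+2) ✓  1909: Mon (+1)  1910: Tue (+1)  … (57 more years) …
  1968: Fri (+2)  1969: Sat (+1)  1970: Sun (+1) ✓  1971: Mon (+1)  1972: Wed (+2)
  1973: Thu (+1)  1974: Fri (+1)  1975: Sat (+1)  1976: Mon (+2)  1977: Tue (+1)
  1978: Wed (+1)  1979: Thu (+1)  1980: Sat (+2)  1981: Sun (+1) ✓
Sunday years: 1903, 1908, 1914, 1925, 1931, 1936, 1942, 1953, 1959, 1964, 1970, 1981 — 12 in total.

12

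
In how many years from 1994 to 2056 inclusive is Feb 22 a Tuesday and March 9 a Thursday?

3

Check each year's weekday for Feb 22 and March 9:
  1994: Tue/Wed  1995: Wed/Thu  1996: Thu/Sat  1997: Sat/Sun  1998: Sun/Mon  1999: Mon/Tue  2000: Tue/Thu ✓  2001: Thu/Fri  2002: Fri/Sat  2003: Sat/Sun  2004: Sun/Tue  2005: Tue/Wed  2006: Wed/Thu  2007: Thu/Fri  …(35 more)…  2043: Sun/Mon  2044: Mon/Wed  2045: Wed/Thu  2046: Thu/Fri  2047: Fri/Sat  2048: Sat/Mon  2049: Mon/Tue  2050: Tue/Wed  2051: Wed/Thu  2052: Thu/Sat  2053: Sat/Sun  2054: Sun/Mon  2055: Mon/Tue  2056: Tue/Thu ✓
Both conditions hold in: 2000, 2028, 2056 — 3.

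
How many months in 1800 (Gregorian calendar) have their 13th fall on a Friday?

1

Check the 13th of each month of 1800: Jan 13: Mon, Feb 13: Thu, Mar 13: Thu, Apr 13: Sun, May 13: Tue, Jun 13: Fri, Jul 13: Sun, Aug 13: Wed, Sep 13: Sat, Oct 13: Mon, Nov 13: Thu, Dec 13: Sat.
Friday occurs in June — 1 month.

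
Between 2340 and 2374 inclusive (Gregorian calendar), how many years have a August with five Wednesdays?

August has 31 days; it has five Wednesdays when Wednesday falls among the first (month-length − 28) days — i.e. when August 1 is one of Wednesday/Tuesday/Monday.
August 1 by year: 2340:Thu 2341:Fri 2342:Sat 2343:Sun 2344:Tue✓ 2345:Wed✓ 2346:Thu 2347:Fri 2348:Sun 2349:Mon✓ 2350:Tue✓ 2351:Wed✓ 2352:Fri 2353:Sat 2354:Sun …(5 more)… 2360:Mon✓ 2361:Tue✓ 2362:Wed✓ 2363:Thu 2364:Sat 2365:Sun 2366:Mon✓ 2367:Tue✓ 2368:Thu 2369:Fri 2370:Sat 2371:Sun 2372:Tue✓ 2373:Wed✓ 2374:Thu
Years with five Wednesdays: 2344, 2345, 2349, 2350, 2351, 2355, 2356, 2360, 2361, 2362, 2366, 2367, 2372, 2373 → 14.

14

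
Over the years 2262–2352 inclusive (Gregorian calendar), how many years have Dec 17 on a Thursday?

13

Track Dec 17's weekday year by year (advancing +1, or +2 across a Feb 29):
  2262: Wed  2263: Thu (+1) ✓  2264: Sat (+2)  2265: Sun (+1)  2266: Mon (+1)
  2267: Tue (+1)  2268: Thu (+2) ✓  2269: Fri (+1)  2270: Sat (+1)  2271: Sun (+1)
  2272: Tue (+2)  2273: Wed (+1)  2274: Thu (+1) ✓  2275: Fri (+1)  … (63 more years) …
  2339: Sun (+1)  2340: Tue (+2)  2341: Wed (+1)  2342: Thu (+1) ✓  2343: Fri (+1)
  2344: Sun (+2)  2345: Mon (+1)  2346: Tue (+1)  2347: Wed (+1)  2348: Fri (+2)
  2349: Sat (+1)  2350: Sun (+1)  2351: Mon (+1)  2352: Wed (+2)
Thursday years: 2263, 2268, 2274, 2285, 2291, 2296, 2303, 2308, 2314, 2325, 2331, 2336, 2342 — 13 in total.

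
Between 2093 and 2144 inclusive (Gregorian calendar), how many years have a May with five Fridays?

23

May has 31 days; it has five Fridays when Friday falls among the first (month-length − 28) days — i.e. when May 1 is one of Friday/Thursday/Wednesday.
May 1 by year: 2093:Fri✓ 2094:Sat 2095:Sun 2096:Tue 2097:Wed✓ 2098:Thu✓ 2099:Fri✓ 2100:Sat 2101:Sun 2102:Mon 2103:Tue 2104:Thu✓ 2105:Fri✓ 2106:Sat 2107:Sun …(22 more)… 2130:Mon 2131:Tue 2132:Thu✓ 2133:Fri✓ 2134:Sat 2135:Sun 2136:Tue 2137:Wed✓ 2138:Thu✓ 2139:Fri✓ 2140:Sun 2141:Mon 2142:Tue 2143:Wed✓ 2144:Fri✓
Years with five Fridays: 2093, 2097, 2098, 2099, 2104, 2105, 2109, 2110, 2111, 2115, 2116, 2120, 2121, 2122, 2126, 2127, 2132, 2133, 2137, 2138, 2139, 2143, 2144 → 23.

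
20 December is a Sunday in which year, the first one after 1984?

From one year to the next, a fixed date's weekday advances by 1, or by 2 when a Feb 29 lies between the two dates.
1984: December 20 is Thursday.
1985: Friday (+1)
1986: Saturday (+1)
1987: Sunday (+1)
20 December falls on a Sunday in 1987.

1987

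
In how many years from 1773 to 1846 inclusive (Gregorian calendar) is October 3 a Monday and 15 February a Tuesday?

Check each year's weekday for October 3 and 15 February:
  1773: Sun/Mon  1774: Mon/Tue ✓  1775: Tue/Wed  1776: Thu/Thu  1777: Fri/Sat  1778: Sat/Sun  1779: Sun/Mon  1780: Tue/Tue  1781: Wed/Thu  1782: Thu/Fri  1783: Fri/Sat  1784: Sun/Sun  1785: Mon/Tue ✓  1786: Tue/Wed  …(46 more)…  1833: Thu/Fri  1834: Fri/Sat  1835: Sat/Sun  1836: Mon/Mon  1837: Tue/Wed  1838: Wed/Thu  1839: Thu/Fri  1840: Sat/Sat  1841: Sun/Mon  1842: Mon/Tue ✓  1843: Tue/Wed  1844: Thu/Thu  1845: Fri/Sat  1846: Sat/Sun
Both conditions hold in: 1774, 1785, 1791, 1803, 1814, 1825, 1831, 1842 — 8.

8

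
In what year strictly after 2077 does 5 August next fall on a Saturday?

2079

From one year to the next, a fixed date's weekday advances by 1, or by 2 when a Feb 29 lies between the two dates.
2077: August 5 is Thursday.
2078: Friday (+1)
2079: Saturday (+1)
5 August falls on a Saturday in 2079.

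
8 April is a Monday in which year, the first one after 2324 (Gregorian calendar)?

2329

From one year to the next, a fixed date's weekday advances by 1, or by 2 when a Feb 29 lies between the two dates.
2324: April 8 is Tuesday.
2325: Wednesday (+1)
2326: Thursday (+1)
2327: Friday (+1)
2328: Sunday (+2)
2329: Monday (+1)
8 April falls on a Monday in 2329.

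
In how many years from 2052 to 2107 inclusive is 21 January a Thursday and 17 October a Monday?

1

Check each year's weekday for 21 January and 17 October:
  2052: Sun/Thu  2053: Tue/Fri  2054: Wed/Sat  2055: Thu/Sun  2056: Fri/Tue  2057: Sun/Wed  2058: Mon/Thu  2059: Tue/Fri  2060: Wed/Sun  2061: Fri/Mon  2062: Sat/Tue  2063: Sun/Wed  2064: Mon/Fri  2065: Wed/Sat  …(28 more)…  2094: Thu/Sun  2095: Fri/Mon  2096: Sat/Wed  2097: Mon/Thu  2098: Tue/Fri  2099: Wed/Sat  2100: Thu/Sun  2101: Fri/Mon  2102: Sat/Tue  2103: Sun/Wed  2104: Mon/Fri  2105: Wed/Sat  2106: Thu/Sun  2107: Fri/Mon
Both conditions hold in: 2072 — 1.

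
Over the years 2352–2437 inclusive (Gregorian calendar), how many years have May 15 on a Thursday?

Track May 15's weekday year by year (advancing +1, or +2 across a Feb 29):
  2352: Thu ✓  2353: Fri (+1)  2354: Sat (+1)  2355: Sun (+1)  2356: Tue (+2)
  2357: Wed (+1)  2358: Thu (+1) ✓  2359: Fri (+1)  2360: Sun (+2)  2361: Mon (+1)
  2362: Tue (+1)  2363: Wed (+1)  2364: Fri (+2)  2365: Sat (+1)  … (58 more years) …
  2424: Wed (+2)  2425: Thu (+1) ✓  2426: Fri (+1)  2427: Sat (+1)  2428: Mon (+2)
  2429: Tue (+1)  2430: Wed (+1)  2431: Thu (+1) ✓  2432: Sat (+2)  2433: Sun (+1)
  2434: Mon (+1)  2435: Tue (+1)  2436: Thu (+2) ✓  2437: Fri (+1)
Thursday years: 2352, 2358, 2369, 2375, 2380, 2386, 2397, 2403, 2408, 2414, 2425, 2431, 2436 — 13 in total.

13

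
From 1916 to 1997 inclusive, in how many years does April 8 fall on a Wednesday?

11

Track April 8's weekday year by year (advancing +1, or +2 across a Feb 29):
  1916: Sat  1917: Sun (+1)  1918: Mon (+1)  1919: Tue (+1)  1920: Thu (+2)
  1921: Fri (+1)  1922: Sat (+1)  1923: Sun (+1)  1924: Tue (+2)  1925: Wed (+1) ✓
  1926: Thu (+1)  1927: Fri (+1)  1928: Sun (+2)  1929: Mon (+1)  … (54 more years) …
  1984: Sun (+2)  1985: Mon (+1)  1986: Tue (+1)  1987: Wed (+1) ✓  1988: Fri (+2)
  1989: Sat (+1)  1990: Sun (+1)  1991: Mon (+1)  1992: Wed (+2) ✓  1993: Thu (+1)
  1994: Fri (+1)  1995: Sat (+1)  1996: Mon (+2)  1997: Tue (+1)
Wednesday years: 1925, 1931, 1936, 1942, 1953, 1959, 1964, 1970, 1981, 1987, 1992 — 11 in total.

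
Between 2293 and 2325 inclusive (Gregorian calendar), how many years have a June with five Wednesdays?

June has 30 days; it has five Wednesdays when Wednesday falls among the first (month-length − 28) days — i.e. when June 1 is one of Wednesday/Tuesday.
June 1 by year: 2293:Thu 2294:Fri 2295:Sat 2296:Mon 2297:Tue✓ 2298:Wed✓ 2299:Thu 2300:Fri 2301:Sat 2302:Sun 2303:Mon 2304:Wed✓ 2305:Thu 2306:Fri 2307:Sat …(3 more)… 2311:Thu 2312:Sat 2313:Sun 2314:Mon 2315:Tue✓ 2316:Thu 2317:Fri 2318:Sat 2319:Sun 2320:Tue✓ 2321:Wed✓ 2322:Thu 2323:Fri 2324:Sun 2325:Mon
Years with five Wednesdays: 2297, 2298, 2304, 2309, 2310, 2315, 2320, 2321 → 8.

8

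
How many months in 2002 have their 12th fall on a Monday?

Check the 12th of each month of 2002: Jan 12: Sat, Feb 12: Tue, Mar 12: Tue, Apr 12: Fri, May 12: Sun, Jun 12: Wed, Jul 12: Fri, Aug 12: Mon, Sep 12: Thu, Oct 12: Sat, Nov 12: Tue, Dec 12: Thu.
Monday occurs in August — 1 month.

1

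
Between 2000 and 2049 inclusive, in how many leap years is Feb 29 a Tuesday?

2

Leap years in 2000–2049: 13 of them.
Feb 29 weekday advances by 5 (mod 7) from one leap year to the next four years later (or differs when a century non-leap intervenes).
Leap-day weekdays: 2000:Tue✓ 2004:Sun 2008:Fri 2012:Wed 2016:Mon 2020:Sat 2024:Thu 2028:Tue✓ 2032:Sun 2036:Fri 2040:Wed 2044:Mon 2048:Sat
Tuesday: 2000, 2028 → 2.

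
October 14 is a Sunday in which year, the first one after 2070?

2074

From one year to the next, a fixed date's weekday advances by 1, or by 2 when a Feb 29 lies between the two dates.
2070: October 14 is Tuesday.
2071: Wednesday (+1)
2072: Friday (+2)
2073: Saturday (+1)
2074: Sunday (+1)
October 14 falls on a Sunday in 2074.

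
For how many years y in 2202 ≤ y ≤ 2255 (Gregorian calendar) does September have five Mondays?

September has 30 days; it has five Mondays when Monday falls among the first (month-length − 28) days — i.e. when September 1 is one of Monday/Sunday.
September 1 by year: 2202:Wed 2203:Thu 2204:Sat 2205:Sun✓ 2206:Mon✓ 2207:Tue 2208:Thu 2209:Fri 2210:Sat 2211:Sun✓ 2212:Tue 2213:Wed 2214:Thu 2215:Fri 2216:Sun✓ …(24 more)… 2241:Wed 2242:Thu 2243:Fri 2244:Sun✓ 2245:Mon✓ 2246:Tue 2247:Wed 2248:Fri 2249:Sat 2250:Sun✓ 2251:Mon✓ 2252:Wed 2253:Thu 2254:Fri 2255:Sat
Years with five Mondays: 2205, 2206, 2211, 2216, 2217, 2222, 2223, 2228, 2233, 2234, 2239, 2244, 2245, 2250, 2251 → 15.

15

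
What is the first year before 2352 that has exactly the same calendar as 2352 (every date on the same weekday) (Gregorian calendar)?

Two years share a calendar iff Jan 1 falls on the same weekday and both are leap or both are common. 2352: Jan 1 is Tuesday, leap year.
2351: Jan 1 Monday, common
2350: Jan 1 Sunday, common
2349: Jan 1 Saturday, common
2348: Jan 1 Thursday, leap
2347: Jan 1 Wednesday, common
2346: Jan 1 Tuesday, common
2345: Jan 1 Monday, common
2344: Jan 1 Saturday, leap
2343: Jan 1 Friday, common
2342: Jan 1 Thursday, common
2341: Jan 1 Wednesday, common
2340: Jan 1 Monday, leap
2339: Jan 1 Sunday, common
2338: Jan 1 Saturday, common
2337: Jan 1 Friday, common
2336: Jan 1 Wednesday, leap
2335: Jan 1 Tuesday, common
2334: Jan 1 Monday, common
2333: Jan 1 Sunday, common
2332: Jan 1 Friday, leap
2331: Jan 1 Thursday, common
2330: Jan 1 Wednesday, common
2329: Jan 1 Tuesday, common
2328: Jan 1 Sunday, leap
2327: Jan 1 Saturday, common
2326: Jan 1 Friday, common
2325: Jan 1 Thursday, common
2324: Jan 1 Tuesday, leap
2324 matches on both conditions.

2324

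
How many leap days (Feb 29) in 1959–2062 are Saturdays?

4

Leap years in 1959–2062: 26 of them.
Feb 29 weekday advances by 5 (mod 7) from one leap year to the next four years later (or differs when a century non-leap intervenes).
Leap-day weekdays: 1960:Mon 1964:Sat✓ 1968:Thu 1972:Tue 1976:Sun 1980:Fri 1984:Wed 1988:Mon 1992:Sat✓ 1996:Thu 2000:Tue 2004:Sun 2008:Fri 2012:Wed 2016:Mon 2020:Sat✓ 2024:Thu 2028:Tue 2032:Sun 2036:Fri 2040:Wed 2044:Mon 2048:Sat✓ 2052:Thu 2056:Tue 2060:Sun
Saturday: 1964, 1992, 2020, 2048 → 4.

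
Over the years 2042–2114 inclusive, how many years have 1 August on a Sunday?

Track 1 August's weekday year by year (advancing +1, or +2 across a Feb 29):
  2042: Fri  2043: Sat (+1)  2044: Mon (+2)  2045: Tue (+1)  2046: Wed (+1)
  2047: Thu (+1)  2048: Sat (+2)  2049: Sun (+1) ✓  2050: Mon (+1)  2051: Tue (+1)
  2052: Thu (+2)  2053: Fri (+1)  2054: Sat (+1)  2055: Sun (+1) ✓  … (45 more years) …
  2101: Mon (+1)  2102: Tue (+1)  2103: Wed (+1)  2104: Fri (+2)  2105: Sat (+1)
  2106: Sun (+1) ✓  2107: Mon (+1)  2108: Wed (+2)  2109: Thu (+1)  2110: Fri (+1)
  2111: Sat (+1)  2112: Mon (+2)  2113: Tue (+1)  2114: Wed (+1)
Sunday years: 2049, 2055, 2060, 2066, 2077, 2083, 2088, 2094, 2100, 2106 — 10 in total.

10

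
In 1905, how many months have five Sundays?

A month of length L has five Sundays iff its first Sunday is on day ≤ L−28 (so day 1–3 in a 31-day month, 1–2 in a 30-day month, day 1 in a leap February).
Checking each month of 1905: Jan starts Sun (31d) ✓; Feb starts Wed (28d); Mar starts Wed (31d); Apr starts Sat (30d) ✓; May starts Mon (31d); Jun starts Thu (30d); Jul starts Sat (31d) ✓; Aug starts Tue (31d); Sep starts Fri (30d); Oct starts Sun (31d) ✓; Nov starts Wed (30d); Dec starts Fri (31d) ✓.
Five-Sunday months: January, April, July, October, December → 5.

5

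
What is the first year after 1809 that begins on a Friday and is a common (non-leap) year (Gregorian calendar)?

Jan 1 advances by 2 weekdays after a leap year and by 1 after a common year.
1809: Jan 1 is Sunday.
1810: Monday
1811: Tuesday
1812: Wednesday (leap)
1813: Friday
1813 begins on a Friday and is a common year.

1813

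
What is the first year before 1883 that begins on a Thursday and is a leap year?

Jan 1 advances by 2 weekdays after a leap year and by 1 after a common year.
1883: Jan 1 is Monday.
1882: Sunday
1881: Saturday
1880: Thursday (leap)
1880 begins on a Thursday and is a leap year.

1880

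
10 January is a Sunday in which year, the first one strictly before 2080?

2077

From one year to the next, a fixed date's weekday advances by 1, or by 2 when a Feb 29 lies between the two dates.
2080: January 10 is Wednesday.
2079: Tuesday (−1)
2078: Monday (−1)
2077: Sunday (−1)
10 January falls on a Sunday in 2077.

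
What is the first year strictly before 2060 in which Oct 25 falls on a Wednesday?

From one year to the next, a fixed date's weekday advances by 1, or by 2 when a Feb 29 lies between the two dates.
2060: October 25 is Monday.
2059: Saturday (−2)
2058: Friday (−1)
2057: Thursday (−1)
2056: Wednesday (−1)
Oct 25 falls on a Wednesday in 2056.

2056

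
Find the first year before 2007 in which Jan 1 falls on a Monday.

2001

Jan 1 advances by 2 weekdays after a leap year and by 1 after a common year.
2007: Jan 1 is Monday.
2006: Sunday
2005: Saturday
2004: Thursday (leap)
2003: Wednesday
2002: Tuesday
2001: Monday
2001 begins on a Monday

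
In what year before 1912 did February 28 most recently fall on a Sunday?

From one year to the next, a fixed date's weekday advances by 1, or by 2 when a Feb 29 lies between the two dates.
1912: February 28 is Wednesday.
1911: Tuesday (−1)
1910: Monday (−1)
1909: Sunday (−1)
February 28 falls on a Sunday in 1909.

1909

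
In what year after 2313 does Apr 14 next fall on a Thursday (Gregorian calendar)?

2321

From one year to the next, a fixed date's weekday advances by 1, or by 2 when a Feb 29 lies between the two dates.
2313: April 14 is Monday.
2314: Tuesday (+1)
2315: Wednesday (+1)
2316: Friday (+2)
2317: Saturday (+1)
2318: Sunday (+1)
2319: Monday (+1)
2320: Wednesday (+2)
2321: Thursday (+1)
Apr 14 falls on a Thursday in 2321.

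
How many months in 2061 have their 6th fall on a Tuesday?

Check the 6th of each month of 2061: Jan 6: Thu, Feb 6: Sun, Mar 6: Sun, Apr 6: Wed, May 6: Fri, Jun 6: Mon, Jul 6: Wed, Aug 6: Sat, Sep 6: Tue, Oct 6: Thu, Nov 6: Sun, Dec 6: Tue.
Tuesday occurs in September, December — 2 months.

2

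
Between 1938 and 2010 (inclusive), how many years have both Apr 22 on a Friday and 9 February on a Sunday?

0

Check each year's weekday for Apr 22 and 9 February:
  1938: Fri/Wed  1939: Sat/Thu  1940: Mon/Fri  1941: Tue/Sun  1942: Wed/Mon  1943: Thu/Tue  1944: Sat/Wed  1945: Sun/Fri  1946: Mon/Sat  1947: Tue/Sun  1948: Thu/Mon  1949: Fri/Wed  1950: Sat/Thu  1951: Sun/Fri  …(45 more)…  1997: Tue/Sun  1998: Wed/Mon  1999: Thu/Tue  2000: Sat/Wed  2001: Sun/Fri  2002: Mon/Sat  2003: Tue/Sun  2004: Thu/Mon  2005: Fri/Wed  2006: Sat/Thu  2007: Sun/Fri  2008: Tue/Sat  2009: Wed/Mon  2010: Thu/Tue
Both conditions hold in: no year — 0.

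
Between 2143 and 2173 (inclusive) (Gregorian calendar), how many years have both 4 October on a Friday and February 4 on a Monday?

Check each year's weekday for 4 October and February 4:
  2143: Fri/Mon ✓  2144: Sun/Tue  2145: Mon/Thu  2146: Tue/Fri  2147: Wed/Sat  2148: Fri/Sun  2149: Sat/Tue  2150: Sun/Wed  2151: Mon/Thu  2152: Wed/Fri  2153: Thu/Sun  2154: Fri/Mon ✓  2155: Sat/Tue  2156: Mon/Wed  …(3 more)…  2160: Sat/Mon  2161: Sun/Wed  2162: Mon/Thu  2163: Tue/Fri  2164: Thu/Sat  2165: Fri/Mon ✓  2166: Sat/Tue  2167: Sun/Wed  2168: Tue/Thu  2169: Wed/Sat  2170: Thu/Sun  2171: Fri/Mon ✓  2172: Sun/Tue  2173: Mon/Thu
Both conditions hold in: 2143, 2154, 2165, 2171 — 4.

4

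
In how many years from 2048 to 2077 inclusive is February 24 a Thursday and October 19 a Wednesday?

Check each year's weekday for February 24 and October 19:
  2048: Mon/Mon  2049: Wed/Tue  2050: Thu/Wed ✓  2051: Fri/Thu  2052: Sat/Sat  2053: Mon/Sun  2054: Tue/Mon  2055: Wed/Tue  2056: Thu/Thu  2057: Sat/Fri  2058: Sun/Sat  2059: Mon/Sun  2060: Tue/Tue  2061: Thu/Wed ✓  2062: Fri/Thu  2063: Sat/Fri  2064: Sun/Sun  2065: Tue/Mon  2066: Wed/Tue  2067: Thu/Wed ✓  2068: Fri/Fri  2069: Sun/Sat  2070: Mon/Sun  2071: Tue/Mon  2072: Wed/Wed  2073: Fri/Thu  2074: Sat/Fri  2075: Sun/Sat  2076: Mon/Mon  2077: Wed/Tue
Both conditions hold in: 2050, 2061, 2067 — 3.

3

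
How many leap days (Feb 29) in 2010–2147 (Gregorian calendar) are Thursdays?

Leap years in 2010–2147: 33 of them.
Feb 29 weekday advances by 5 (mod 7) from one leap year to the next four years later (or differs when a century non-leap intervenes).
Leap-day weekdays: 2012:Wed 2016:Mon 2020:Sat 2024:Thu✓ 2028:Tue 2032:Sun 2036:Fri 2040:Wed 2044:Mon 2048:Sat 2052:Thu✓ 2056:Tue 2060:Sun …(7 more)… 2092:Fri 2096:Wed 2104:Fri 2108:Wed 2112:Mon 2116:Sat 2120:Thu✓ 2124:Tue 2128:Sun 2132:Fri 2136:Wed 2140:Mon 2144:Sat
Thursday: 2024, 2052, 2080, 2120 → 4.

4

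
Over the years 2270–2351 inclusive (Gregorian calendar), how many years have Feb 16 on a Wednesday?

Track Feb 16's weekday year by year (advancing +1, or +2 across a Feb 29):
  2270: Wed ✓  2271: Thu (+1)  2272: Fri (+1)  2273: Sun (+2)  2274: Mon (+1)
  2275: Tue (+1)  2276: Wed (+1) ✓  2277: Fri (+2)  2278: Sat (+1)  2279: Sun (+1)
  2280: Mon (+1)  2281: Wed (+2) ✓  2282: Thu (+1)  2283: Fri (+1)  … (54 more years) …
  2338: Wed (+1) ✓  2339: Thu (+1)  2340: Fri (+1)  2341: Sun (+2)  2342: Mon (+1)
  2343: Tue (+1)  2344: Wed (+1) ✓  2345: Fri (+2)  2346: Sat (+1)  2347: Sun (+1)
  2348: Mon (+1)  2349: Wed (+2) ✓  2350: Thu (+1)  2351: Fri (+1)
Wednesday years: 2270, 2276, 2281, 2287, 2298, 2310, 2316, 2321, 2327, 2338, 2344, 2349 — 12 in total.

12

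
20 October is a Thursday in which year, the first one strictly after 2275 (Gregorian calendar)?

2281

From one year to the next, a fixed date's weekday advances by 1, or by 2 when a Feb 29 lies between the two dates.
2275: October 20 is Wednesday.
2276: Friday (+2)
2277: Saturday (+1)
2278: Sunday (+1)
2279: Monday (+1)
2280: Wednesday (+2)
2281: Thursday (+1)
20 October falls on a Thursday in 2281.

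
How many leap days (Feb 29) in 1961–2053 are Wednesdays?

Leap years in 1961–2053: 23 of them.
Feb 29 weekday advances by 5 (mod 7) from one leap year to the next four years later (or differs when a century non-leap intervenes).
Leap-day weekdays: 1964:Sat 1968:Thu 1972:Tue 1976:Sun 1980:Fri 1984:Wed✓ 1988:Mon 1992:Sat 1996:Thu 2000:Tue 2004:Sun 2008:Fri 2012:Wed✓ 2016:Mon 2020:Sat 2024:Thu 2028:Tue 2032:Sun 2036:Fri 2040:Wed✓ 2044:Mon 2048:Sat 2052:Thu
Wednesday: 1984, 2012, 2040 → 3.

3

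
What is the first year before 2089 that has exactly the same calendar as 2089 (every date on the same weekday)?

Two years share a calendar iff Jan 1 falls on the same weekday and both are leap or both are common. 2089: Jan 1 is Saturday, common year.
2088: Jan 1 Thursday, leap
2087: Jan 1 Wednesday, common
2086: Jan 1 Tuesday, common
2085: Jan 1 Monday, common
2084: Jan 1 Saturday, leap
2083: Jan 1 Friday, common
2082: Jan 1 Thursday, common
2081: Jan 1 Wednesday, common
2080: Jan 1 Monday, leap
2079: Jan 1 Sunday, common
2078: Jan 1 Saturday, common
2078 matches on both conditions.

2078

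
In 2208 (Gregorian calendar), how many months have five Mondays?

4

A month of length L has five Mondays iff its first Monday is on day ≤ L−28 (so day 1–3 in a 31-day month, 1–2 in a 30-day month, day 1 in a leap February).
Checking each month of 2208: Jan starts Fri (31d); Feb starts Mon (29d) ✓; Mar starts Tue (31d); Apr starts Fri (30d); May starts Sun (31d) ✓; Jun starts Wed (30d); Jul starts Fri (31d); Aug starts Mon (31d) ✓; Sep starts Thu (30d); Oct starts Sat (31d) ✓; Nov starts Tue (30d); Dec starts Thu (31d).
Five-Monday months: February, May, August, October → 4.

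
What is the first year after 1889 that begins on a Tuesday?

Jan 1 advances by 2 weekdays after a leap year and by 1 after a common year.
1889: Jan 1 is Tuesday.
1890: Wednesday
1891: Thursday
1892: Friday (leap)
1893: Sunday
1894: Monday
1895: Tuesday
1895 begins on a Tuesday

1895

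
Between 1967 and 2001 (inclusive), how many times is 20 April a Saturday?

Track 20 April's weekday year by year (advancing +1, or +2 across a Feb 29):
  1967: Thu  1968: Sat (+2) ✓  1969: Sun (+1)  1970: Mon (+1)  1971: Tue (+1)
  1972: Thu (+2)  1973: Fri (+1)  1974: Sat (+1) ✓  1975: Sun (+1)  1976: Tue (+2)
  1977: Wed (+1)  1978: Thu (+1)  1979: Fri (+1)  1980: Sun (+2)  … (7 more years) …
  1988: Wed (+2)  1989: Thu (+1)  1990: Fri (+1)  1991: Sat (+1) ✓  1992: Mon (+2)
  1993: Tue (+1)  1994: Wed (+1)  1995: Thu (+1)  1996: Sat (+2) ✓  1997: Sun (+1)
  1998: Mon (+1)  1999: Tue (+1)  2000: Thu (+2)  2001: Fri (+1)
Saturday years: 1968, 1974, 1985, 1991, 1996 — 5 in total.

5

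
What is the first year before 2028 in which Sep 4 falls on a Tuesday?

2018

From one year to the next, a fixed date's weekday advances by 1, or by 2 when a Feb 29 lies between the two dates.
2028: September 4 is Monday.
2027: Saturday (−2)
2026: Friday (−1)
2025: Thursday (−1)
2024: Wednesday (−1)
2023: Monday (−2)
2022: Sunday (−1)
2021: Saturday (−1)
2020: Friday (−1)
2019: Wednesday (−2)
2018: Tuesday (−1)
Sep 4 falls on a Tuesday in 2018.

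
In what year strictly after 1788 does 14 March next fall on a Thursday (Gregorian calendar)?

1793

From one year to the next, a fixed date's weekday advances by 1, or by 2 when a Feb 29 lies between the two dates.
1788: March 14 is Friday.
1789: Saturday (+1)
1790: Sunday (+1)
1791: Monday (+1)
1792: Wednesday (+2)
1793: Thursday (+1)
14 March falls on a Thursday in 1793.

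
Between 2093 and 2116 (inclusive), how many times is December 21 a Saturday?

Track December 21's weekday year by year (advancing +1, or +2 across a Feb 29):
  2093: Mon  2094: Tue (+1)  2095: Wed (+1)  2096: Fri (+2)  2097: Sat (+1) ✓
  2098: Sun (+1)  2099: Mon (+1)  2100: Tue (+1)  2101: Wed (+1)  2102: Thu (+1)
  2103: Fri (+1)  2104: Sun (+2)  2105: Mon (+1)  2106: Tue (+1)  2107: Wed (+1)
  2108: Fri (+2)  2109: Sat (+1) ✓  2110: Sun (+1)  2111: Mon (+1)  2112: Wed (+2)
  2113: Thu (+1)  2114: Fri (+1)  2115: Sat (+1) ✓  2116: Mon (+2)
Saturday years: 2097, 2109, 2115 — 3 in total.

3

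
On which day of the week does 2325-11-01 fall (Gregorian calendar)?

January 1, 2325 is a Thursday.
November 1 is day 305 of the year, i.e. 304 days after Jan 1.
304 mod 7 = 3, so advance 3 weekdays from Thursday: Sunday.

Sunday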